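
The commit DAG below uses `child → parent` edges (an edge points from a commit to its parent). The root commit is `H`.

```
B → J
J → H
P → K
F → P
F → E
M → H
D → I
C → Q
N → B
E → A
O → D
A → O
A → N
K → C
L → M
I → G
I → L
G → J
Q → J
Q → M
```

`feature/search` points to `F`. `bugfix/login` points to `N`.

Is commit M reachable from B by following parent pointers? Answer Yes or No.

No

Ancestors of B: {B, H, J}.
M is not in that set, so it is not an ancestor of B.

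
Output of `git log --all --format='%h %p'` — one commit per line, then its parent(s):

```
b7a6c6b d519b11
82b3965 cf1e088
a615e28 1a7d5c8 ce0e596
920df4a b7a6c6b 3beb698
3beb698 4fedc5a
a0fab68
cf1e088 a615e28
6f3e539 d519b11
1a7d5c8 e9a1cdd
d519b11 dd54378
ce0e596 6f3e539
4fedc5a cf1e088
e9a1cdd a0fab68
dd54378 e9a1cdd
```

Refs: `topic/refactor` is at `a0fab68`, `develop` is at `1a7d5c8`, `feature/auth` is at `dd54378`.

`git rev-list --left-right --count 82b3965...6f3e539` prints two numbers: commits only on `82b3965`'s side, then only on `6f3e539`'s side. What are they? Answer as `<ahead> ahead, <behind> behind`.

Reachable from 82b3965: {1a7d5c8, 6f3e539, 82b3965, a0fab68, a615e28, ce0e596, cf1e088, d519b11, dd54378, e9a1cdd}.
Reachable from 6f3e539: {6f3e539, a0fab68, d519b11, dd54378, e9a1cdd}.
Only in 82b3965's history (ahead): {1a7d5c8, 82b3965, a615e28, ce0e596, cf1e088} — 5.
Only in 6f3e539's history (behind): {} — 0.

5 ahead, 0 behind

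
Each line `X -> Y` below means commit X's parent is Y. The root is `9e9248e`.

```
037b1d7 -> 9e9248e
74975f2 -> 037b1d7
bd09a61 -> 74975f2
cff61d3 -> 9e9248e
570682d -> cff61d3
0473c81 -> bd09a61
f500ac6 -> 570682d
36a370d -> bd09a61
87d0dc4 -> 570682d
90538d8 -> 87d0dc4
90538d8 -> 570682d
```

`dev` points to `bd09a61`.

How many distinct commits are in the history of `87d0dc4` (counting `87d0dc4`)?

Walking parent pointers from 87d0dc4: reachable set = {570682d, 87d0dc4, 9e9248e, cff61d3}.
That is 4 commits.

4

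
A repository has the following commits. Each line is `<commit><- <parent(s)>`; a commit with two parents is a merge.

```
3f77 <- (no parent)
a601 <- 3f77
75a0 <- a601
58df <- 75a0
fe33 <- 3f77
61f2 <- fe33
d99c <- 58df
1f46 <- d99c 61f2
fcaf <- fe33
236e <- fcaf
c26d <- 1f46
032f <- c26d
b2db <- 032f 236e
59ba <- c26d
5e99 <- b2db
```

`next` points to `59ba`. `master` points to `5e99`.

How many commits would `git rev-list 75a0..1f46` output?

Reachable from 1f46: {1f46, 3f77, 58df, 61f2, 75a0, a601, d99c, fe33}.
Reachable from 75a0: {3f77, 75a0, a601}.
In 1f46's history but not 75a0's: {1f46, 58df, 61f2, d99c, fe33} — 5 commits.

5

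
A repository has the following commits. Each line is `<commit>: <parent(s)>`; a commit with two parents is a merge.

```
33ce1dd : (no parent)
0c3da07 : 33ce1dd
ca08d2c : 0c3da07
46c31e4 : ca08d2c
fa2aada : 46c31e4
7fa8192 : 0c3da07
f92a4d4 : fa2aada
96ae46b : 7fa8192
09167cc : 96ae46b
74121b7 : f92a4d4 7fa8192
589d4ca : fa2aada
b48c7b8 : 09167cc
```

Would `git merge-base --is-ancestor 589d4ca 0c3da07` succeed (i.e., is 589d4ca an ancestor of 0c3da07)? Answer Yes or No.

No

Ancestors of 0c3da07: {0c3da07, 33ce1dd}.
589d4ca is not in that set, so it is not an ancestor of 0c3da07.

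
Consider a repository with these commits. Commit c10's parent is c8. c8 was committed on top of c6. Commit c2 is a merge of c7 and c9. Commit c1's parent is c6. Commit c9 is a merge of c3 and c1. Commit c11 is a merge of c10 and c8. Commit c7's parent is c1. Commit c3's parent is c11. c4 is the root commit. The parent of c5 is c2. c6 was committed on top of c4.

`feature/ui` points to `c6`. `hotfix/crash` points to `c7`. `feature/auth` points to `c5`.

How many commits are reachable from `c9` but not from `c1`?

Reachable from c9: {c1, c10, c11, c3, c4, c6, c8, c9}.
Reachable from c1: {c1, c4, c6}.
In c9's history but not c1's: {c10, c11, c3, c8, c9} — 5 commits.

5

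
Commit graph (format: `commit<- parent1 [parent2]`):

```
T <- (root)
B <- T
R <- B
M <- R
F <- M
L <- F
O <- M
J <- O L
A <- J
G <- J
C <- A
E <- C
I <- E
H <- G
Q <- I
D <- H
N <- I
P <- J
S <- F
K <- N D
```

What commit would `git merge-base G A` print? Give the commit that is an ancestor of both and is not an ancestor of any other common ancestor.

Ancestors of G: {B, F, G, J, L, M, O, R, T}.
Ancestors of A: {A, B, F, J, L, M, O, R, T}.
Common ancestors: {B, F, J, L, M, O, R, T}.
Among these, J is not an ancestor of any other common ancestor — it is the merge base.

J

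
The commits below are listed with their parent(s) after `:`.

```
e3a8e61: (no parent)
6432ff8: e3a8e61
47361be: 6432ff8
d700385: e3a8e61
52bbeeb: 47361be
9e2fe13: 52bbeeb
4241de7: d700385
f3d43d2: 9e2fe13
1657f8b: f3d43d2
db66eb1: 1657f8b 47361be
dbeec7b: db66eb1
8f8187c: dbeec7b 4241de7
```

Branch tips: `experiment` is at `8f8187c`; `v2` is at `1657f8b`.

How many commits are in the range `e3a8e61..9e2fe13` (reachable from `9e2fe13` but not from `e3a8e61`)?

Reachable from 9e2fe13: {47361be, 52bbeeb, 6432ff8, 9e2fe13, e3a8e61}.
Reachable from e3a8e61: {e3a8e61}.
In 9e2fe13's history but not e3a8e61's: {47361be, 52bbeeb, 6432ff8, 9e2fe13} — 4 commits.

4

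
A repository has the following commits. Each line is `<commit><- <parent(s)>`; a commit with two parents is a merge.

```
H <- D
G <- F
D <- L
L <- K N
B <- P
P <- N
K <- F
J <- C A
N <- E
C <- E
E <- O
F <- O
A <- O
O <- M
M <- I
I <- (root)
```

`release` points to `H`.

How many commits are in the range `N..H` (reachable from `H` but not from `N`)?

5

Reachable from H: {D, E, F, H, I, K, L, M, N, O}.
Reachable from N: {E, I, M, N, O}.
In H's history but not N's: {D, F, H, K, L} — 5 commits.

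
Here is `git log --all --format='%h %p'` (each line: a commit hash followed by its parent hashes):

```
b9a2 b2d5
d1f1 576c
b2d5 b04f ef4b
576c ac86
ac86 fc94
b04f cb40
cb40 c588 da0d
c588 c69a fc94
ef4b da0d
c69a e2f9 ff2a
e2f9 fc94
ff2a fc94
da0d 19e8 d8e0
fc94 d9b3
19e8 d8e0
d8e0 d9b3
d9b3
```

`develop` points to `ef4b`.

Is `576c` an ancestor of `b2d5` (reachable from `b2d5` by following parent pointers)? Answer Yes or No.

Ancestors of b2d5: {19e8, b04f, b2d5, c588, c69a, cb40, d8e0, d9b3, da0d, e2f9, ef4b, fc94, ff2a}.
576c is not in that set, so it is not an ancestor of b2d5.

No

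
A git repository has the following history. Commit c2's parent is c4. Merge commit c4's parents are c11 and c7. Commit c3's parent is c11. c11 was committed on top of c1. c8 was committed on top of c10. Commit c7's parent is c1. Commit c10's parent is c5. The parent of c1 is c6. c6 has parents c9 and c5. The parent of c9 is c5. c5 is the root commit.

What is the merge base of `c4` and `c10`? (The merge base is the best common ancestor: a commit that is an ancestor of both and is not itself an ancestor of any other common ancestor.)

Ancestors of c4: {c1, c11, c4, c5, c6, c7, c9}.
Ancestors of c10: {c10, c5}.
Common ancestors: {c5}.
The only common ancestor is c5, so it is the merge base.

c5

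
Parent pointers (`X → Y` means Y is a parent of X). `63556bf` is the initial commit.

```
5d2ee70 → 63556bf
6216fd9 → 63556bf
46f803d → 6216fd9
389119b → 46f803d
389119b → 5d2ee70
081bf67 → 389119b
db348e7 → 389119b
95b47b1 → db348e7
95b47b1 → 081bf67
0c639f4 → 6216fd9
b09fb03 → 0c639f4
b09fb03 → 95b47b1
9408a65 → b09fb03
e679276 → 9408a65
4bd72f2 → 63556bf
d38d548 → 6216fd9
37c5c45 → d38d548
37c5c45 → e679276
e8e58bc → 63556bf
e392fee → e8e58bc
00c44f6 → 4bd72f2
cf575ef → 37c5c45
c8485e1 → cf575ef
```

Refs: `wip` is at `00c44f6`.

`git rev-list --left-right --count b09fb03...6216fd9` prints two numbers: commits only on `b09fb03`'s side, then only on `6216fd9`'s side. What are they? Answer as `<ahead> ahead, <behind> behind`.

Reachable from b09fb03: {081bf67, 0c639f4, 389119b, 46f803d, 5d2ee70, 6216fd9, 63556bf, 95b47b1, b09fb03, db348e7}.
Reachable from 6216fd9: {6216fd9, 63556bf}.
Only in b09fb03's history (ahead): {081bf67, 0c639f4, 389119b, 46f803d, 5d2ee70, 95b47b1, b09fb03, db348e7} — 8.
Only in 6216fd9's history (behind): {} — 0.

8 ahead, 0 behind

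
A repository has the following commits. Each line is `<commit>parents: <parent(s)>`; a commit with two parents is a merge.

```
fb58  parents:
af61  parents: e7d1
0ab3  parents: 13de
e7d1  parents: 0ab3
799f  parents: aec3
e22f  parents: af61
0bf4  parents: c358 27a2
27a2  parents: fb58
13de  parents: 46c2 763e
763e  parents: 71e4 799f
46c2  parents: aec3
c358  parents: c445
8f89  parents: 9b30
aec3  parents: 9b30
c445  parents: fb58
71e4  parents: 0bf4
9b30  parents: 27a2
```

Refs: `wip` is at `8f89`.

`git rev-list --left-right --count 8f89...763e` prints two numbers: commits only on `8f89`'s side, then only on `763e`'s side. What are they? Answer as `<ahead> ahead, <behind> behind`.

Reachable from 8f89: {27a2, 8f89, 9b30, fb58}.
Reachable from 763e: {0bf4, 27a2, 71e4, 763e, 799f, 9b30, aec3, c358, c445, fb58}.
Only in 8f89's history (ahead): {8f89} — 1.
Only in 763e's history (behind): {0bf4, 71e4, 763e, 799f, aec3, c358, c445} — 7.

1 ahead, 7 behind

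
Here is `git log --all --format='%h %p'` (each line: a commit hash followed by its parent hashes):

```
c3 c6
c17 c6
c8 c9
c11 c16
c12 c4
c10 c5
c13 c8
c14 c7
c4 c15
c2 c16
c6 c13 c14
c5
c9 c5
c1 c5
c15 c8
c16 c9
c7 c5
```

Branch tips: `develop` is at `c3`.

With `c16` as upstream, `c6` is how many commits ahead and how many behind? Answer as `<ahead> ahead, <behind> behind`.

5 ahead, 1 behind

Reachable from c6: {c13, c14, c5, c6, c7, c8, c9}.
Reachable from c16: {c16, c5, c9}.
Only in c6's history (ahead): {c13, c14, c6, c7, c8} — 5.
Only in c16's history (behind): {c16} — 1.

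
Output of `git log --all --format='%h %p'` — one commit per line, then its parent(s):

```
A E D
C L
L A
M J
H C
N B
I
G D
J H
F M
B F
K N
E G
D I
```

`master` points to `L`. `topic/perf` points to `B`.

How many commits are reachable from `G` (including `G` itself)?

3

Walking parent pointers from G: reachable set = {D, G, I}.
That is 3 commits.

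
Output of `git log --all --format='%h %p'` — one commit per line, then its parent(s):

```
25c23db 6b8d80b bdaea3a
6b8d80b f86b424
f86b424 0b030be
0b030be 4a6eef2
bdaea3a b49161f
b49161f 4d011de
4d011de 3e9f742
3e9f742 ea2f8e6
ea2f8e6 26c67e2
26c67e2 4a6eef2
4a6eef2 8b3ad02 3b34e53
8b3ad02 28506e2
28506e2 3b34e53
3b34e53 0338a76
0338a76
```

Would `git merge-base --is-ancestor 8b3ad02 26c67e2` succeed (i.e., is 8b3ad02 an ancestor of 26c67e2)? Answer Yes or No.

Ancestors of 26c67e2 (commits reachable by following parents): {0338a76, 26c67e2, 28506e2, 3b34e53, 4a6eef2, 8b3ad02}.
8b3ad02 is in that set, so it is an ancestor of 26c67e2.

Yes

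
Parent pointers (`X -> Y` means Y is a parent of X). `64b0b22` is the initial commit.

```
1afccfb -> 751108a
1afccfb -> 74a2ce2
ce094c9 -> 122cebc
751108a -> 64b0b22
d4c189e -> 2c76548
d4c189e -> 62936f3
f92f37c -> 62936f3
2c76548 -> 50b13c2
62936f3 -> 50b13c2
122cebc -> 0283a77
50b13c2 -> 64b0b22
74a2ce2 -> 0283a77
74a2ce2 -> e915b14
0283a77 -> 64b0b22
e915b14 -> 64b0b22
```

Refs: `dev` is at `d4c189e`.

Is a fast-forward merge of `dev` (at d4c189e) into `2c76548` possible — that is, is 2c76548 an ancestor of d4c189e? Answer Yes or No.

Yes

A fast-forward from 2c76548 to d4c189e is possible iff 2c76548 is an ancestor of d4c189e.
Ancestors of d4c189e: {2c76548, 50b13c2, 62936f3, 64b0b22, d4c189e}.
2c76548 is among them, so fast-forward is possible.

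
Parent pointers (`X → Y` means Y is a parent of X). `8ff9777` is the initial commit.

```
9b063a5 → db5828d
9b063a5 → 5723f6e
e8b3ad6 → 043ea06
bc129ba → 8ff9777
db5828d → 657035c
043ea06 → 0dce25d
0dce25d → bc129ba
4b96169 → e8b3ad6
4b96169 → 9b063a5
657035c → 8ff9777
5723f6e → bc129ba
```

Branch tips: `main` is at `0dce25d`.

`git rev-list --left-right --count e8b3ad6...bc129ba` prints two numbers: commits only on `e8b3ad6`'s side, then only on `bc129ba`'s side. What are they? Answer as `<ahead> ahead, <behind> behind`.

3 ahead, 0 behind

Reachable from e8b3ad6: {043ea06, 0dce25d, 8ff9777, bc129ba, e8b3ad6}.
Reachable from bc129ba: {8ff9777, bc129ba}.
Only in e8b3ad6's history (ahead): {043ea06, 0dce25d, e8b3ad6} — 3.
Only in bc129ba's history (behind): {} — 0.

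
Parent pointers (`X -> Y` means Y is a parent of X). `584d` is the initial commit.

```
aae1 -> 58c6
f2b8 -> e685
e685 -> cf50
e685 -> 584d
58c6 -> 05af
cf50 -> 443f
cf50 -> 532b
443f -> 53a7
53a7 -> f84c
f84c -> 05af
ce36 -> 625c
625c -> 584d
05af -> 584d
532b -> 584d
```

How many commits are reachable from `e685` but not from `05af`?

Reachable from e685: {05af, 443f, 532b, 53a7, 584d, cf50, e685, f84c}.
Reachable from 05af: {05af, 584d}.
In e685's history but not 05af's: {443f, 532b, 53a7, cf50, e685, f84c} — 6 commits.

6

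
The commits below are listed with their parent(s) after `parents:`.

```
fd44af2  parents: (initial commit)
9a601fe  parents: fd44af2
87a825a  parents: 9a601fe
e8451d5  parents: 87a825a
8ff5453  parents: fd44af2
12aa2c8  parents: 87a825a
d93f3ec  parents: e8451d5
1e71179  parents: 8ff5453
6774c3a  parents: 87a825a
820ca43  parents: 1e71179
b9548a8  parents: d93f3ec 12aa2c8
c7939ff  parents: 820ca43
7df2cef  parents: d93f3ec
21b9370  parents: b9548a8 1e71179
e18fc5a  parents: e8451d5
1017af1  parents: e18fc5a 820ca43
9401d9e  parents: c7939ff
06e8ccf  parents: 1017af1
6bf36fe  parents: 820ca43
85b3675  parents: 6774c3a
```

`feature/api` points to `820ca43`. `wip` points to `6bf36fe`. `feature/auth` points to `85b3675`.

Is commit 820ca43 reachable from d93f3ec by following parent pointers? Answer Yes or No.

Ancestors of d93f3ec: {87a825a, 9a601fe, d93f3ec, e8451d5, fd44af2}.
820ca43 is not in that set, so it is not an ancestor of d93f3ec.

No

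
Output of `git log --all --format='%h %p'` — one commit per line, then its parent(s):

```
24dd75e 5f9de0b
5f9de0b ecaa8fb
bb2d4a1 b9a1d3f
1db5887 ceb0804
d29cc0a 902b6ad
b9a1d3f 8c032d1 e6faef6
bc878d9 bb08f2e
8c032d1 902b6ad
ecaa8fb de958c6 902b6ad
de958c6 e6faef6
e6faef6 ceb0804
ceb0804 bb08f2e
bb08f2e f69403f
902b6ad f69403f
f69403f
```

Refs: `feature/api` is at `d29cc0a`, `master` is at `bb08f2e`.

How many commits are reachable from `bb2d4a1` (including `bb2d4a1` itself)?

Walking parent pointers from bb2d4a1: reachable set = {8c032d1, 902b6ad, b9a1d3f, bb08f2e, bb2d4a1, ceb0804, e6faef6, f69403f}.
That is 8 commits.

8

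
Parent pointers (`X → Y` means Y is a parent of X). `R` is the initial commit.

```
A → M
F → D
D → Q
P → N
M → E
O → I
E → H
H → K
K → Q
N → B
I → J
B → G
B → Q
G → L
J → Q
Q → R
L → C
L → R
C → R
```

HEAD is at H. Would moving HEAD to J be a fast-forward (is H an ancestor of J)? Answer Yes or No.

No

A fast-forward from H to J is possible iff H is an ancestor of J.
Ancestors of J: {J, Q, R}.
H is not among them, so fast-forward is not possible.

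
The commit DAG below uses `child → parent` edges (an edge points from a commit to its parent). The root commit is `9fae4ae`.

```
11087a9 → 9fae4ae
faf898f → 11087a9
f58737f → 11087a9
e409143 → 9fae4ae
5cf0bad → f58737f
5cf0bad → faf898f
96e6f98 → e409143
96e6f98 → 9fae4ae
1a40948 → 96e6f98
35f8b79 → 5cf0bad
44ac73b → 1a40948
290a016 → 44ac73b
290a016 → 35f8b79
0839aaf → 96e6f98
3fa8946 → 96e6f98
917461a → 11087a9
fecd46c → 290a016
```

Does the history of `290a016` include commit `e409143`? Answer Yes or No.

Ancestors of 290a016 (commits reachable by following parents): {11087a9, 1a40948, 290a016, 35f8b79, 44ac73b, 5cf0bad, 96e6f98, 9fae4ae, e409143, f58737f, faf898f}.
e409143 is in that set, so it is an ancestor of 290a016.

Yes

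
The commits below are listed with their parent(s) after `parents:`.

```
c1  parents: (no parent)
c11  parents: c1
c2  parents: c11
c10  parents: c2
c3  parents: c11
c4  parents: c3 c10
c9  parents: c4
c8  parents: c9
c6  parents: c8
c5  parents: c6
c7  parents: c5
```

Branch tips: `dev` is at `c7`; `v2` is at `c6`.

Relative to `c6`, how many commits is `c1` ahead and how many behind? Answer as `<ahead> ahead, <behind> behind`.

0 ahead, 8 behind

Reachable from c1: {c1}.
Reachable from c6: {c1, c10, c11, c2, c3, c4, c6, c8, c9}.
Only in c1's history (ahead): {} — 0.
Only in c6's history (behind): {c10, c11, c2, c3, c4, c6, c8, c9} — 8.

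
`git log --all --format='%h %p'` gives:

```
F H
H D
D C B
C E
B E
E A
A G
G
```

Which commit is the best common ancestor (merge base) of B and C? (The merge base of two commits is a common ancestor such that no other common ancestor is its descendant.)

E

Ancestors of B: {A, B, E, G}.
Ancestors of C: {A, C, E, G}.
Common ancestors: {A, E, G}.
Among these, E is not an ancestor of any other common ancestor — it is the merge base.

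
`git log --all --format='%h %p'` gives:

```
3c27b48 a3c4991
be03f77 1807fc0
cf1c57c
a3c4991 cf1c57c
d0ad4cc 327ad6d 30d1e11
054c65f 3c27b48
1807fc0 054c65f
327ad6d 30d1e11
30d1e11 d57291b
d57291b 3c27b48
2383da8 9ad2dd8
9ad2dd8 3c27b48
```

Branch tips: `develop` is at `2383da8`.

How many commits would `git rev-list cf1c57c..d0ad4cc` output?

6

Reachable from d0ad4cc: {30d1e11, 327ad6d, 3c27b48, a3c4991, cf1c57c, d0ad4cc, d57291b}.
Reachable from cf1c57c: {cf1c57c}.
In d0ad4cc's history but not cf1c57c's: {30d1e11, 327ad6d, 3c27b48, a3c4991, d0ad4cc, d57291b} — 6 commits.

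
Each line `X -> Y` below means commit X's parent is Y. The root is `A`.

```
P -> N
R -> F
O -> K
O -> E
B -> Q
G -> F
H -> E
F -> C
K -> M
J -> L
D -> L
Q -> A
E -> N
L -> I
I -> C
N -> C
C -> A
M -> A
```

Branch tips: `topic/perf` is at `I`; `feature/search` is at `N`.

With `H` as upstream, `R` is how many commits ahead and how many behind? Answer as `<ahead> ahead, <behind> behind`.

2 ahead, 3 behind

Reachable from R: {A, C, F, R}.
Reachable from H: {A, C, E, H, N}.
Only in R's history (ahead): {F, R} — 2.
Only in H's history (behind): {E, H, N} — 3.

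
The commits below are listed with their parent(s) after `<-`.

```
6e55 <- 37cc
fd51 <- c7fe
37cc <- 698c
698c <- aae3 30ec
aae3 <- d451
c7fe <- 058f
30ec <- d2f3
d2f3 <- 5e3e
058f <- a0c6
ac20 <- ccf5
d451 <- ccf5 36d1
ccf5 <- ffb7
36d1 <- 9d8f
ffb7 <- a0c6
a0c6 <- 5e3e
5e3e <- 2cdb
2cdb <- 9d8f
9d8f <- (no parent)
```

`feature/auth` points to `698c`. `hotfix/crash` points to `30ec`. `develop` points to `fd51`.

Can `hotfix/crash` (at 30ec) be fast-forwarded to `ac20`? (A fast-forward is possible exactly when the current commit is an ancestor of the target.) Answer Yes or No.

No

A fast-forward from 30ec to ac20 is possible iff 30ec is an ancestor of ac20.
Ancestors of ac20: {2cdb, 5e3e, 9d8f, a0c6, ac20, ccf5, ffb7}.
30ec is not among them, so fast-forward is not possible.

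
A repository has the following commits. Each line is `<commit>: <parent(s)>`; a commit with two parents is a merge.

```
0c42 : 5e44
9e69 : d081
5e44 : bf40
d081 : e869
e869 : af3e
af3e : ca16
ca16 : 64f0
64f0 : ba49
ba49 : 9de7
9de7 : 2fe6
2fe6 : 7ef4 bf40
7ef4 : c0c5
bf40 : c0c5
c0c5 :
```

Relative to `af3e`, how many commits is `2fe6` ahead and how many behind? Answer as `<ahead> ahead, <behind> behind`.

Reachable from 2fe6: {2fe6, 7ef4, bf40, c0c5}.
Reachable from af3e: {2fe6, 64f0, 7ef4, 9de7, af3e, ba49, bf40, c0c5, ca16}.
Only in 2fe6's history (ahead): {} — 0.
Only in af3e's history (behind): {64f0, 9de7, af3e, ba49, ca16} — 5.

0 ahead, 5 behind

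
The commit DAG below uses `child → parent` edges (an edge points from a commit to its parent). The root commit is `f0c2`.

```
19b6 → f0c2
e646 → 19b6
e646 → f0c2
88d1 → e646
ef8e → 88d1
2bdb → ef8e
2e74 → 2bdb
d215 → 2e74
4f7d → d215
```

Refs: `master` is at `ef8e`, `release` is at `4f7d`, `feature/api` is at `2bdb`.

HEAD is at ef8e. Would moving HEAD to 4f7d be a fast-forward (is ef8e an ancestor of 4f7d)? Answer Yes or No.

Yes

A fast-forward from ef8e to 4f7d is possible iff ef8e is an ancestor of 4f7d.
Ancestors of 4f7d: {19b6, 2bdb, 2e74, 4f7d, 88d1, d215, e646, ef8e, f0c2}.
ef8e is among them, so fast-forward is possible.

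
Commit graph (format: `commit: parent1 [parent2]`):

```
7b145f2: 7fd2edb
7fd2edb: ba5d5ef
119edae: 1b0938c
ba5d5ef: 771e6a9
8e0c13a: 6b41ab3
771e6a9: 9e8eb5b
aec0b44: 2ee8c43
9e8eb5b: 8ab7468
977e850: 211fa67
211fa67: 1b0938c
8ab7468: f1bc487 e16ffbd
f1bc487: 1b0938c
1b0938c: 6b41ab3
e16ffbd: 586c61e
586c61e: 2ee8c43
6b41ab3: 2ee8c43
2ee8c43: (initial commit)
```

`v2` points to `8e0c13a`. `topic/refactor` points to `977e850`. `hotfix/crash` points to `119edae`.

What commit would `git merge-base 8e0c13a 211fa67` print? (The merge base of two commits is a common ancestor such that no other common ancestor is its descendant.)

Ancestors of 8e0c13a: {2ee8c43, 6b41ab3, 8e0c13a}.
Ancestors of 211fa67: {1b0938c, 211fa67, 2ee8c43, 6b41ab3}.
Common ancestors: {2ee8c43, 6b41ab3}.
Among these, 6b41ab3 is not an ancestor of any other common ancestor — it is the merge base.

6b41ab3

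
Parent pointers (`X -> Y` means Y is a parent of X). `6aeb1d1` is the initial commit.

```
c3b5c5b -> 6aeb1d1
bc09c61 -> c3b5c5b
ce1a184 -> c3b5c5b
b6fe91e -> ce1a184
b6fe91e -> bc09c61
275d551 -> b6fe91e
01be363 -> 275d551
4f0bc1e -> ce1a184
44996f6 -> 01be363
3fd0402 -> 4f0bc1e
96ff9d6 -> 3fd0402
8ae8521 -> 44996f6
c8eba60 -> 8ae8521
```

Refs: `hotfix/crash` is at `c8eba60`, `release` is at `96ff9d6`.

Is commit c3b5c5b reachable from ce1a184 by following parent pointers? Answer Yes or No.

Yes

Ancestors of ce1a184 (commits reachable by following parents): {6aeb1d1, c3b5c5b, ce1a184}.
c3b5c5b is in that set, so it is an ancestor of ce1a184.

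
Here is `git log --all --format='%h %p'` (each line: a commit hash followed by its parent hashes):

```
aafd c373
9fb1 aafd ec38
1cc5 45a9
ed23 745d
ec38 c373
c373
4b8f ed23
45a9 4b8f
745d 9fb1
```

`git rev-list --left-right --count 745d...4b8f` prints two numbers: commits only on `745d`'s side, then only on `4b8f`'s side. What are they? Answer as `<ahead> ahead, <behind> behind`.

0 ahead, 2 behind

Reachable from 745d: {745d, 9fb1, aafd, c373, ec38}.
Reachable from 4b8f: {4b8f, 745d, 9fb1, aafd, c373, ec38, ed23}.
Only in 745d's history (ahead): {} — 0.
Only in 4b8f's history (behind): {4b8f, ed23} — 2.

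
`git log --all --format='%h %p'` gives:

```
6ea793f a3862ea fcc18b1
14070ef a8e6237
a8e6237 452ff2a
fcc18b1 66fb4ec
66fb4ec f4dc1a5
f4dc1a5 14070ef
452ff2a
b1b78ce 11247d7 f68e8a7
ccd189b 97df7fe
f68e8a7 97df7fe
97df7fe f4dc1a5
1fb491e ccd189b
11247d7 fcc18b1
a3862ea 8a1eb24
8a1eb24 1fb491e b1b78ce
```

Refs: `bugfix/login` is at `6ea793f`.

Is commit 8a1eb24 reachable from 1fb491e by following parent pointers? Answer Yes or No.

Ancestors of 1fb491e: {14070ef, 1fb491e, 452ff2a, 97df7fe, a8e6237, ccd189b, f4dc1a5}.
8a1eb24 is not in that set, so it is not an ancestor of 1fb491e.

No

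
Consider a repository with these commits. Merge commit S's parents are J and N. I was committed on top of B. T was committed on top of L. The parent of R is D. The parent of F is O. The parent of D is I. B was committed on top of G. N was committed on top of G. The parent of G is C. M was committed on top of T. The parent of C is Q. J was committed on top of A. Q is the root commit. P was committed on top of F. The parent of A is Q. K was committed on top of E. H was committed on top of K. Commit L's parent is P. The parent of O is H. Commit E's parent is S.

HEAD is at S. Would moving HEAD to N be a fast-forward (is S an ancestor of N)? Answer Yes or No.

No

A fast-forward from S to N is possible iff S is an ancestor of N.
Ancestors of N: {C, G, N, Q}.
S is not among them, so fast-forward is not possible.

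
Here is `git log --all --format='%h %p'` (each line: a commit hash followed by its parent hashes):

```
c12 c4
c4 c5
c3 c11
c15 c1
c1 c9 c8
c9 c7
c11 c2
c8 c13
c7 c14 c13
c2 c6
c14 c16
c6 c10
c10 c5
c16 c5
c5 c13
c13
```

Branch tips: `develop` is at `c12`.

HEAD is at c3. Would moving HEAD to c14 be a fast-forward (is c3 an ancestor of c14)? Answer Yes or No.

A fast-forward from c3 to c14 is possible iff c3 is an ancestor of c14.
Ancestors of c14: {c13, c14, c16, c5}.
c3 is not among them, so fast-forward is not possible.

No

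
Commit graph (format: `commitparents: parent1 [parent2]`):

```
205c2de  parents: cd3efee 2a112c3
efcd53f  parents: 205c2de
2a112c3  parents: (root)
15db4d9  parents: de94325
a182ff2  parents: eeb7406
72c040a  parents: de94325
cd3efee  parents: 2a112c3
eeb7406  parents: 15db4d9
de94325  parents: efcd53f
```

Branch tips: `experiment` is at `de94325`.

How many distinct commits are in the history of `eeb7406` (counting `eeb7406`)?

Walking parent pointers from eeb7406: reachable set = {15db4d9, 205c2de, 2a112c3, cd3efee, de94325, eeb7406, efcd53f}.
That is 7 commits.

7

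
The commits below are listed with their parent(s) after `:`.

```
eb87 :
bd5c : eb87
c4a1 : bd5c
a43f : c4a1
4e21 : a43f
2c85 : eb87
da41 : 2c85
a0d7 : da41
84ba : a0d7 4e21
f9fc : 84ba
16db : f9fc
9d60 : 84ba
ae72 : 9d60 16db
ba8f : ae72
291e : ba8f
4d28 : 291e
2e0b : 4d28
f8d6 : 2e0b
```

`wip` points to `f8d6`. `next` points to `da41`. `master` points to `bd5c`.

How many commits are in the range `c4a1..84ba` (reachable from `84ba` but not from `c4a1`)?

Reachable from 84ba: {2c85, 4e21, 84ba, a0d7, a43f, bd5c, c4a1, da41, eb87}.
Reachable from c4a1: {bd5c, c4a1, eb87}.
In 84ba's history but not c4a1's: {2c85, 4e21, 84ba, a0d7, a43f, da41} — 6 commits.

6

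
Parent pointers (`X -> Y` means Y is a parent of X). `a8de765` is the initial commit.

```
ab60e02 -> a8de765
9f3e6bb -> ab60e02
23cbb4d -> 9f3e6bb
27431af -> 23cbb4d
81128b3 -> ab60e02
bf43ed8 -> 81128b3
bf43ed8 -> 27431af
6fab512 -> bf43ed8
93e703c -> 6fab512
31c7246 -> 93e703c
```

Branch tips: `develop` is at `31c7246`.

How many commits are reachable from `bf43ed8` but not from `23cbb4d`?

3

Reachable from bf43ed8: {23cbb4d, 27431af, 81128b3, 9f3e6bb, a8de765, ab60e02, bf43ed8}.
Reachable from 23cbb4d: {23cbb4d, 9f3e6bb, a8de765, ab60e02}.
In bf43ed8's history but not 23cbb4d's: {27431af, 81128b3, bf43ed8} — 3 commits.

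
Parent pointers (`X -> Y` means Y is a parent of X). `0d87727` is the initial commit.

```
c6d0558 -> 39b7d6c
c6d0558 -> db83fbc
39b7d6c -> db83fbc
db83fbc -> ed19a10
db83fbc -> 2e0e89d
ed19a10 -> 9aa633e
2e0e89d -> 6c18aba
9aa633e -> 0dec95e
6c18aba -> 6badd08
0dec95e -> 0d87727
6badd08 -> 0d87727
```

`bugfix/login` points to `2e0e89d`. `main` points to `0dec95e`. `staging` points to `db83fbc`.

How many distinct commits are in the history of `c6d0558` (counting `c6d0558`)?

10

Walking parent pointers from c6d0558: reachable set = {0d87727, 0dec95e, 2e0e89d, 39b7d6c, 6badd08, 6c18aba, 9aa633e, c6d0558, db83fbc, ed19a10}.
That is 10 commits.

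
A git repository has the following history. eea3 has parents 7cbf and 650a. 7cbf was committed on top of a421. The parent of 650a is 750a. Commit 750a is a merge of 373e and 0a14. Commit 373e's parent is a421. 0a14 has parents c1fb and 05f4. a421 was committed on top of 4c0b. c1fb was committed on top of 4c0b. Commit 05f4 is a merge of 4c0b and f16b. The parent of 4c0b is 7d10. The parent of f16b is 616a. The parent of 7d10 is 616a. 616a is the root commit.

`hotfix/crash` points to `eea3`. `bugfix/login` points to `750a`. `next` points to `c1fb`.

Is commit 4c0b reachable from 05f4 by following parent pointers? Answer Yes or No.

Yes

Ancestors of 05f4 (commits reachable by following parents): {05f4, 4c0b, 616a, 7d10, f16b}.
4c0b is in that set, so it is an ancestor of 05f4.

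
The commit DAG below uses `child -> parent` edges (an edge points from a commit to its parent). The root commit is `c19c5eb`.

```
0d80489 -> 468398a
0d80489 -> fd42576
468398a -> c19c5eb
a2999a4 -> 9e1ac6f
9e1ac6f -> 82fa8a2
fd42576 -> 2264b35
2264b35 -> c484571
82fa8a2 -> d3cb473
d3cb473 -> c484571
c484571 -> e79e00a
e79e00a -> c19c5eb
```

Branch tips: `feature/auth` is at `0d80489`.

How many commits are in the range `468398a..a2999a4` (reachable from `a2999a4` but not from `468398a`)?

6

Reachable from a2999a4: {82fa8a2, 9e1ac6f, a2999a4, c19c5eb, c484571, d3cb473, e79e00a}.
Reachable from 468398a: {468398a, c19c5eb}.
In a2999a4's history but not 468398a's: {82fa8a2, 9e1ac6f, a2999a4, c484571, d3cb473, e79e00a} — 6 commits.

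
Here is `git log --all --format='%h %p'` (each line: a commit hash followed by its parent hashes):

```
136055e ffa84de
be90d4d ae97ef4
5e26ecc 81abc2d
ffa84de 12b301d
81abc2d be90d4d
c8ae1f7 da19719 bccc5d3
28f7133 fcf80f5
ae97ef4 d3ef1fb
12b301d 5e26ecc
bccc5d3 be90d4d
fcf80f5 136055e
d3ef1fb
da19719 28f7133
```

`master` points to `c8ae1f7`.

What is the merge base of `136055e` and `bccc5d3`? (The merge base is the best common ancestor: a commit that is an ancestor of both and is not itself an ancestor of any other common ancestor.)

be90d4d

Ancestors of 136055e: {12b301d, 136055e, 5e26ecc, 81abc2d, ae97ef4, be90d4d, d3ef1fb, ffa84de}.
Ancestors of bccc5d3: {ae97ef4, bccc5d3, be90d4d, d3ef1fb}.
Common ancestors: {ae97ef4, be90d4d, d3ef1fb}.
Among these, be90d4d is not an ancestor of any other common ancestor — it is the merge base.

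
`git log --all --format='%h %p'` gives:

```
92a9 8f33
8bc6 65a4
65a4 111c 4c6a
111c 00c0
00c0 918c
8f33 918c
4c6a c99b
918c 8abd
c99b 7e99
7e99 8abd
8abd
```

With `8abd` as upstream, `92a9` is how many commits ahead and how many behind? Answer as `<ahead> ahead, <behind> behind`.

3 ahead, 0 behind

Reachable from 92a9: {8abd, 8f33, 918c, 92a9}.
Reachable from 8abd: {8abd}.
Only in 92a9's history (ahead): {8f33, 918c, 92a9} — 3.
Only in 8abd's history (behind): {} — 0.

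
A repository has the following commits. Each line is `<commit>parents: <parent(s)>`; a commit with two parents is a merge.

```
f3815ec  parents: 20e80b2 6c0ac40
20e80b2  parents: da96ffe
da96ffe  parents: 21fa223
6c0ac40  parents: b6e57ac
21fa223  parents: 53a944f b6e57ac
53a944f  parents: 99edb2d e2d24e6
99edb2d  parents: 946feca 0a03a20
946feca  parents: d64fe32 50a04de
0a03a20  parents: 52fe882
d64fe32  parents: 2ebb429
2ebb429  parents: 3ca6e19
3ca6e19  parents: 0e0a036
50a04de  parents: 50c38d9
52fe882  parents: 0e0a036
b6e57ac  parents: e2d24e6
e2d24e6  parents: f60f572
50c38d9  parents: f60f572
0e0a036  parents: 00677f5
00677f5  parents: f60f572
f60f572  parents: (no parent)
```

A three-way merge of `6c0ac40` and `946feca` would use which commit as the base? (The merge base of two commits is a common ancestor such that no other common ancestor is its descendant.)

Ancestors of 6c0ac40: {6c0ac40, b6e57ac, e2d24e6, f60f572}.
Ancestors of 946feca: {00677f5, 0e0a036, 2ebb429, 3ca6e19, 50a04de, 50c38d9, 946feca, d64fe32, f60f572}.
Common ancestors: {f60f572}.
The only common ancestor is f60f572, so it is the merge base.

f60f572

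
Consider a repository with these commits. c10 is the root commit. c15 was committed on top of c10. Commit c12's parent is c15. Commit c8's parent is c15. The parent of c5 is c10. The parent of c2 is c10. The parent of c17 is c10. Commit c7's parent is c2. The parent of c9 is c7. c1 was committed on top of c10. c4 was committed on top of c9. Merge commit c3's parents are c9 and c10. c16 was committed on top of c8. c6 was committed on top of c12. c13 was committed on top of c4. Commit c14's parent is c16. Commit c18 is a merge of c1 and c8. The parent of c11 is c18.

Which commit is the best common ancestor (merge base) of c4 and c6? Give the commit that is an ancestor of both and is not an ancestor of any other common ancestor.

c10

Ancestors of c4: {c10, c2, c4, c7, c9}.
Ancestors of c6: {c10, c12, c15, c6}.
Common ancestors: {c10}.
The only common ancestor is c10, so it is the merge base.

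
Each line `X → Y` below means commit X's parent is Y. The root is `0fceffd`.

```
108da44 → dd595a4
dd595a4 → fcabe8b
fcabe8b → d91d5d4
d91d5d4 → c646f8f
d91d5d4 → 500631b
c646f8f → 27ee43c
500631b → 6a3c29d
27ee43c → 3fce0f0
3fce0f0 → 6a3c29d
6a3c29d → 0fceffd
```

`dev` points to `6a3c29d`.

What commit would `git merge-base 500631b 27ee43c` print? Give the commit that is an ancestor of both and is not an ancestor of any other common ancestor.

6a3c29d

Ancestors of 500631b: {0fceffd, 500631b, 6a3c29d}.
Ancestors of 27ee43c: {0fceffd, 27ee43c, 3fce0f0, 6a3c29d}.
Common ancestors: {0fceffd, 6a3c29d}.
Among these, 6a3c29d is not an ancestor of any other common ancestor — it is the merge base.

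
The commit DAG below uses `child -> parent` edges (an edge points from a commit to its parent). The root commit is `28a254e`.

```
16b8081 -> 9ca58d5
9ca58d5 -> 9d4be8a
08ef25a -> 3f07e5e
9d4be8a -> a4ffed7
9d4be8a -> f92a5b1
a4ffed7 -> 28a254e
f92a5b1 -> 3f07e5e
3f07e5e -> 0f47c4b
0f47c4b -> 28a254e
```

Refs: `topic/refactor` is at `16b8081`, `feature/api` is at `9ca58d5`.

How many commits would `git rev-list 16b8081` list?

Walking parent pointers from 16b8081: reachable set = {0f47c4b, 16b8081, 28a254e, 3f07e5e, 9ca58d5, 9d4be8a, a4ffed7, f92a5b1}.
That is 8 commits.

8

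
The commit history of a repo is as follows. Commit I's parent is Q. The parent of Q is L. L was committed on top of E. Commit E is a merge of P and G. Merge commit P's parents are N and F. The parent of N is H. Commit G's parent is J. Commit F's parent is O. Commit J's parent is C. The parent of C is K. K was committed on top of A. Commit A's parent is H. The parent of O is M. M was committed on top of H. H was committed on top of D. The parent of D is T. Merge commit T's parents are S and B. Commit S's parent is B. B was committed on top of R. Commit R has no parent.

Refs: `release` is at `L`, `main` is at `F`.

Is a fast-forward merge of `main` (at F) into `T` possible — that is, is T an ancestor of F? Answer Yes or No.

A fast-forward from T to F is possible iff T is an ancestor of F.
Ancestors of F: {B, D, F, H, M, O, R, S, T}.
T is among them, so fast-forward is possible.

Yes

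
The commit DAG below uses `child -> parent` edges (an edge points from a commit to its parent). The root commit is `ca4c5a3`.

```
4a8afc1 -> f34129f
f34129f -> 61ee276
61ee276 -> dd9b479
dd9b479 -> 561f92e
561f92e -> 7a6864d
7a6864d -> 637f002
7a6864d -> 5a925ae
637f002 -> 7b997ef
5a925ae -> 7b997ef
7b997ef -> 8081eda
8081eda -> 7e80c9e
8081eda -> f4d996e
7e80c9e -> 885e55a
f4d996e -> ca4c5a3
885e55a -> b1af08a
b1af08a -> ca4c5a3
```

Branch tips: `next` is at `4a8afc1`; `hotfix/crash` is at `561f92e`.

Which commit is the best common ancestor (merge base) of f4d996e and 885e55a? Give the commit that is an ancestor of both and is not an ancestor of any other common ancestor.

Ancestors of f4d996e: {ca4c5a3, f4d996e}.
Ancestors of 885e55a: {885e55a, b1af08a, ca4c5a3}.
Common ancestors: {ca4c5a3}.
The only common ancestor is ca4c5a3, so it is the merge base.

ca4c5a3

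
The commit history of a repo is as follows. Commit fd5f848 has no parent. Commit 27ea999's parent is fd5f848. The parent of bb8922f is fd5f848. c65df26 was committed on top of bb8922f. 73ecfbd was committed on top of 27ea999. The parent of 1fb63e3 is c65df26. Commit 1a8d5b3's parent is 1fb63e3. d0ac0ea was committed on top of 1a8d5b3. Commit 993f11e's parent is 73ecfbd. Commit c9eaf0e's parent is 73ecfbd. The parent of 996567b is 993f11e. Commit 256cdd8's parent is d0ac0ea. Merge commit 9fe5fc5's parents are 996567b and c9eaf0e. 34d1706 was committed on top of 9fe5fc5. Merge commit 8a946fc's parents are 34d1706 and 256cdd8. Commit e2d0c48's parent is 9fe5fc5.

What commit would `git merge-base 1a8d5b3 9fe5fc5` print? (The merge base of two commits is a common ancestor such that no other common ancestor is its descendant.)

fd5f848

Ancestors of 1a8d5b3: {1a8d5b3, 1fb63e3, bb8922f, c65df26, fd5f848}.
Ancestors of 9fe5fc5: {27ea999, 73ecfbd, 993f11e, 996567b, 9fe5fc5, c9eaf0e, fd5f848}.
Common ancestors: {fd5f848}.
The only common ancestor is fd5f848, so it is the merge base.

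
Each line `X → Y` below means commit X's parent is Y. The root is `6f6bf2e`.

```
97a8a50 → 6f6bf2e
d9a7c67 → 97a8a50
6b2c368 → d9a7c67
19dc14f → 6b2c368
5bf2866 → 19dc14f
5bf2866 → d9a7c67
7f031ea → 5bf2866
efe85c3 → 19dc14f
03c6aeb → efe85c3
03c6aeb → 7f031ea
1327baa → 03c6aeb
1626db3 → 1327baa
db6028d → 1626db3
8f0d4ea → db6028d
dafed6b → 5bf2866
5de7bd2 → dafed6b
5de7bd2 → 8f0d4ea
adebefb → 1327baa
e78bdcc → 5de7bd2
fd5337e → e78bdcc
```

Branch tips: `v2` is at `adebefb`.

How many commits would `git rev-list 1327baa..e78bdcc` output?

Reachable from e78bdcc: {03c6aeb, 1327baa, 1626db3, 19dc14f, 5bf2866, 5de7bd2, 6b2c368, 6f6bf2e, 7f031ea, 8f0d4ea, 97a8a50, d9a7c67, dafed6b, db6028d, e78bdcc, efe85c3}.
Reachable from 1327baa: {03c6aeb, 1327baa, 19dc14f, 5bf2866, 6b2c368, 6f6bf2e, 7f031ea, 97a8a50, d9a7c67, efe85c3}.
In e78bdcc's history but not 1327baa's: {1626db3, 5de7bd2, 8f0d4ea, dafed6b, db6028d, e78bdcc} — 6 commits.

6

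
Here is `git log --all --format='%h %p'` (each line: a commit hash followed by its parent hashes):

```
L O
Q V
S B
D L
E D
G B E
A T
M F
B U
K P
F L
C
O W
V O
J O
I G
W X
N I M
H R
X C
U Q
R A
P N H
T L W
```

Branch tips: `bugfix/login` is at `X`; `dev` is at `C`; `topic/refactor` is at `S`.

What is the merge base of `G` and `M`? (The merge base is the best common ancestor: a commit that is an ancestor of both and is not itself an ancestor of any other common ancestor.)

L

Ancestors of G: {B, C, D, E, G, L, O, Q, U, V, W, X}.
Ancestors of M: {C, F, L, M, O, W, X}.
Common ancestors: {C, L, O, W, X}.
Among these, L is not an ancestor of any other common ancestor — it is the merge base.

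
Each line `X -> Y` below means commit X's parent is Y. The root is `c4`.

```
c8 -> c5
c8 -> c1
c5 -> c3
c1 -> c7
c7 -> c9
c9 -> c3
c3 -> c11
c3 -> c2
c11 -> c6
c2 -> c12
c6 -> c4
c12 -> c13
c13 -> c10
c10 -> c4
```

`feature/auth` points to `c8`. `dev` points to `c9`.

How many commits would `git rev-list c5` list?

Walking parent pointers from c5: reachable set = {c10, c11, c12, c13, c2, c3, c4, c5, c6}.
That is 9 commits.

9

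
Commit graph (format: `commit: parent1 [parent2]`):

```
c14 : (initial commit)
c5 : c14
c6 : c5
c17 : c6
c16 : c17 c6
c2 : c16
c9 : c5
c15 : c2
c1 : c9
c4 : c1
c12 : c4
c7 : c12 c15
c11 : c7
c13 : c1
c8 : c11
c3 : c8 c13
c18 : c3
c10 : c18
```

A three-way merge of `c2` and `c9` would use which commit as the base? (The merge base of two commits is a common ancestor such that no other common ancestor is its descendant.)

Ancestors of c2: {c14, c16, c17, c2, c5, c6}.
Ancestors of c9: {c14, c5, c9}.
Common ancestors: {c14, c5}.
Among these, c5 is not an ancestor of any other common ancestor — it is the merge base.

c5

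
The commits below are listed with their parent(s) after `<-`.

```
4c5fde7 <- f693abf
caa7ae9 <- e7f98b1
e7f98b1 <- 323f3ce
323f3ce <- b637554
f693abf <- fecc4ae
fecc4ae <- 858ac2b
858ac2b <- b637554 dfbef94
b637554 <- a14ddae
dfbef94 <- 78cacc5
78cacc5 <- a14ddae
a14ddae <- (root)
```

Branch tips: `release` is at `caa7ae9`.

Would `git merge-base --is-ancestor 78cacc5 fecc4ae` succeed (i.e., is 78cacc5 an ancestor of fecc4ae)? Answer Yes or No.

Ancestors of fecc4ae (commits reachable by following parents): {78cacc5, 858ac2b, a14ddae, b637554, dfbef94, fecc4ae}.
78cacc5 is in that set, so it is an ancestor of fecc4ae.

Yes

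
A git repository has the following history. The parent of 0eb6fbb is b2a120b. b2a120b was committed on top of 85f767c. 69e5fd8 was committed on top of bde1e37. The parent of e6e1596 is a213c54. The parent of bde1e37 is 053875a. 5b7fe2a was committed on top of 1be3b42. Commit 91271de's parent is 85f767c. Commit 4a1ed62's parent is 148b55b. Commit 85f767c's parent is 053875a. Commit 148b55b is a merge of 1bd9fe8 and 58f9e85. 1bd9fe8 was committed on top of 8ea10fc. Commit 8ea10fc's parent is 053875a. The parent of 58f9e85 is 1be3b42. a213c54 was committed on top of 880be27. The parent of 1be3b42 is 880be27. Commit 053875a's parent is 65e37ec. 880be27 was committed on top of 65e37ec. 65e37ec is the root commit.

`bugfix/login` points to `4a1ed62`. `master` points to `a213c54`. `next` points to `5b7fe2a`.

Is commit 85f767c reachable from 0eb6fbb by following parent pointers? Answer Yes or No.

Ancestors of 0eb6fbb (commits reachable by following parents): {053875a, 0eb6fbb, 65e37ec, 85f767c, b2a120b}.
85f767c is in that set, so it is an ancestor of 0eb6fbb.

Yes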